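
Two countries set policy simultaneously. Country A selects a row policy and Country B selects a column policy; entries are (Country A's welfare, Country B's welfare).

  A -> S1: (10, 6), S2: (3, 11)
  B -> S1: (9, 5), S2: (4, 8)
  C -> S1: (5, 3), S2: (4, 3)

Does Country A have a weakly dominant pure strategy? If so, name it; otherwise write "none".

A fails to dominate B at S2 (3<4).
B fails to dominate A at S1 (9<10).
C fails to dominate A at S1 (5<10).
No single strategy dominates all the others.

none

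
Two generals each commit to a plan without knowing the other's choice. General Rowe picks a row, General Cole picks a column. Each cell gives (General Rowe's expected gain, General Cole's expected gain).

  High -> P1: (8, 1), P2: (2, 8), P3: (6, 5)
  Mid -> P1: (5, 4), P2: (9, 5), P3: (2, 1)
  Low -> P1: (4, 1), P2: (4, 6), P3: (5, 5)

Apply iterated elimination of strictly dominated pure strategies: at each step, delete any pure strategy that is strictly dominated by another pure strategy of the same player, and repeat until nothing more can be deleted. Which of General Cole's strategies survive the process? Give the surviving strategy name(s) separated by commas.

P2

Column P1 is eliminated: P2 beats it against every remaining row (High: 8>1, Mid: 5>4, Low: 6>1).
For General Cole, P2 strictly dominates P3 on the remaining rows (High: 8>5, Mid: 5>1, Low: 6>5); eliminate P3.
For General Rowe, Mid strictly dominates High on the remaining columns (P2: 9>2); eliminate High.
Row Low is eliminated: Mid beats it against every remaining column (P2: 9>4).
Among the remaining strategies, none is strictly dominated by another pure strategy of the same player, so the elimination stops.
Surviving strategies — General Rowe: {Mid}; General Cole: {P2}.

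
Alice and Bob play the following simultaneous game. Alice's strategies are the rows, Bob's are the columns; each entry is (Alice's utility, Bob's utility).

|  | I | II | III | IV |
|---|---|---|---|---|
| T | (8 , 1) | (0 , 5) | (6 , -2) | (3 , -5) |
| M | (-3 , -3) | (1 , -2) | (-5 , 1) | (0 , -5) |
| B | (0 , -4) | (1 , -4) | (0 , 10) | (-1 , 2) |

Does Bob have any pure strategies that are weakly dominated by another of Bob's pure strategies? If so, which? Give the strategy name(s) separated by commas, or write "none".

I is weakly dominated by II (T: 5>1, M: -2>-3, B: -4=-4).
Nothing dominates II: I at T (5>1); III at T (5>-2); IV at T (5>-5).
Nothing dominates III: I at M (1>-3); II at M (1>-2); IV at T (-2>-5).
IV: dominated, since III does at least as well everywhere (T: -2>-5, M: 1>-5, B: 10>2).

I, IV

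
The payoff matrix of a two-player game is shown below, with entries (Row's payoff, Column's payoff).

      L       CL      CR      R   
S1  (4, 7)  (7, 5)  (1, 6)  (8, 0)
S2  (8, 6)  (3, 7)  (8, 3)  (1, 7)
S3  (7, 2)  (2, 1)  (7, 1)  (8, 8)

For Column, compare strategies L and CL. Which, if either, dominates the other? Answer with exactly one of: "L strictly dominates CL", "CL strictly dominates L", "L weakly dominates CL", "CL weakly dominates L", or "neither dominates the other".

L's payoffs vs CL's, by Row's action — S1: 7>5, S2: 6<7, S3: 2>1.
L does better at S1, S3 but worse at S2; neither strategy dominates the other.

neither dominates the other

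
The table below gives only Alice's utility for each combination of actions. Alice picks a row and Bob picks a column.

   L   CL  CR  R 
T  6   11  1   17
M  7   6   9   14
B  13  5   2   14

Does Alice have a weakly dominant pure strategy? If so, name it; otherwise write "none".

T fails to dominate M at L (6<7).
M fails to dominate T at CL (6<11).
B fails to dominate T at CL (5<11).
No single strategy dominates all the others.

none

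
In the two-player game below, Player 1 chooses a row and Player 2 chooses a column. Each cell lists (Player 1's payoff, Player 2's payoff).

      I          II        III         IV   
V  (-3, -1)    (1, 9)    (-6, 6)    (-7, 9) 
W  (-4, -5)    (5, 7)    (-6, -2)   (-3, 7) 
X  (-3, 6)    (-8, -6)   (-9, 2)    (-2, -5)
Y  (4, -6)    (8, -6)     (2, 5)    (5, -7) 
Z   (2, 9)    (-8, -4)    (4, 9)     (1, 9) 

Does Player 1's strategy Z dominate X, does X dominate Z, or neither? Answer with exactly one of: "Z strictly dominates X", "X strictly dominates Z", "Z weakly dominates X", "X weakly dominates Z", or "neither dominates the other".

Z weakly dominates X

Compare Z to X across every action of Player 2: I: 2>-3, II: -8=-8, III: 4>-9, IV: 1>-2.
Z is at least as good everywhere and strictly better somewhere (tied only at II), so Z weakly but not strictly dominates X.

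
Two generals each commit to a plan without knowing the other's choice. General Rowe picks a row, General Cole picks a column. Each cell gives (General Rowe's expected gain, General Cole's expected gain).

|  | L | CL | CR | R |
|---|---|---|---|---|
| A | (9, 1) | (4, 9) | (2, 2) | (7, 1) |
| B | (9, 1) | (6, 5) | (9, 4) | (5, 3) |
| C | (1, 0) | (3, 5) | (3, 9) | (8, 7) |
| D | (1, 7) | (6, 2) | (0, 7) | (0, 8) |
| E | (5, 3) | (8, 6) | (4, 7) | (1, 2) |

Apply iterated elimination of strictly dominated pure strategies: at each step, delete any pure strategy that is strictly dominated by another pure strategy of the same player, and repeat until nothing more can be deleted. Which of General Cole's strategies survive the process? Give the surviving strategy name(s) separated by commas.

CL, CR

Row D is eliminated: E beats it against every remaining column (L: 5>1, CL: 8>6, CR: 4>0, R: 1>0).
Column L is eliminated: CL beats it against every remaining row (A: 9>1, B: 5>1, C: 5>0, E: 6>3).
For General Cole, CR strictly dominates R on the remaining rows (A: 2>1, B: 4>3, C: 9>7, E: 7>2); eliminate R.
For General Rowe, B strictly dominates A on the remaining columns (CL: 6>4, CR: 9>2); eliminate A.
Row C is eliminated: B beats it against every remaining column (CL: 6>3, CR: 9>3).
Among the remaining strategies, none is strictly dominated by another pure strategy of the same player, so the elimination stops.
Surviving strategies — General Rowe: {B, E}; General Cole: {CL, CR}.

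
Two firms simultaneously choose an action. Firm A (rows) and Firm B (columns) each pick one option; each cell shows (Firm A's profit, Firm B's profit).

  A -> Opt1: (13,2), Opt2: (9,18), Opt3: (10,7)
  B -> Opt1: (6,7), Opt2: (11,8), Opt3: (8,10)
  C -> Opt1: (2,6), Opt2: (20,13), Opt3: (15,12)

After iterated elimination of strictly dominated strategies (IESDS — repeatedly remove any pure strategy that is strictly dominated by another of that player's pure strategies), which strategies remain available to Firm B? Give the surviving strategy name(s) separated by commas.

Firm B's strategy Opt1 is strictly dominated by Opt2 (A: 18>2, B: 8>7, C: 13>6) and is removed.
For Firm A, C strictly dominates A on the remaining columns (Opt2: 20>9, Opt3: 15>10); eliminate A.
For Firm A, C strictly dominates B on the remaining columns (Opt2: 20>11, Opt3: 15>8); eliminate B.
Column Opt3 is eliminated: Opt2 beats it against every remaining row (C: 13>12).
Among the remaining strategies, none is strictly dominated by another pure strategy of the same player, so the elimination stops.
Surviving strategies — Firm A: {C}; Firm B: {Opt2}.

Opt2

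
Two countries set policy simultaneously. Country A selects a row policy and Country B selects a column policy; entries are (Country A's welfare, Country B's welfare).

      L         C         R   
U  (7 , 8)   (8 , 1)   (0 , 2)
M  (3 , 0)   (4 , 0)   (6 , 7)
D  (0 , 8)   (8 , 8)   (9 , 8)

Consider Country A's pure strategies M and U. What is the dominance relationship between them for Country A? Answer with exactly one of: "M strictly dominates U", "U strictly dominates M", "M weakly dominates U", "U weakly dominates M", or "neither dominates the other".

neither dominates the other

Compare M to U across every action of Country B: L: 3<7, C: 4<8, R: 6>0.
M does better at R but worse at L, C; neither strategy dominates the other.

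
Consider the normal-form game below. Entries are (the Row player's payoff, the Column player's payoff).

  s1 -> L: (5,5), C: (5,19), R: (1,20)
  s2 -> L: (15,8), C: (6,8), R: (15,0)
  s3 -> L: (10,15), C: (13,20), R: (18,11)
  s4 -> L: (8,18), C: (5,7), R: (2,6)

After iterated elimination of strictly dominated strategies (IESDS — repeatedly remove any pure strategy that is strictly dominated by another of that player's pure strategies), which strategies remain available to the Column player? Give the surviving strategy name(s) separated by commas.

L, C

The Row player's strategy s1 is strictly dominated by s2 (L: 15>5, C: 6>5, R: 15>1) and is removed.
Row s4 is eliminated: s2 beats it against every remaining column (L: 15>8, C: 6>5, R: 15>2).
The Column player's strategy R is strictly dominated by L (s2: 8>0, s3: 15>11) and is removed.
Among the remaining strategies, none is strictly dominated by another pure strategy of the same player, so the elimination stops.
Surviving strategies — the Row player: {s2, s3}; the Column player: {L, C}.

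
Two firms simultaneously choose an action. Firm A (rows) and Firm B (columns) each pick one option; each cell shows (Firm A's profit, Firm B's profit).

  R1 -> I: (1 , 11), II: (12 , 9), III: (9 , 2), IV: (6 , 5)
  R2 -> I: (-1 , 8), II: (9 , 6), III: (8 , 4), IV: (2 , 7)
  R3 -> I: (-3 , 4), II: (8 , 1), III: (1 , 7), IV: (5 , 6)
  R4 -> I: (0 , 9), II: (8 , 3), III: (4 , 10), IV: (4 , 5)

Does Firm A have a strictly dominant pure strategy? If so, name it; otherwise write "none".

R1 vs R2: I: 1>-1, II: 12>9, III: 9>8, IV: 6>2.
R1 vs R3: I: 1>-3, II: 12>8, III: 9>1, IV: 6>5.
R1 vs R4: I: 1>0, II: 12>8, III: 9>4, IV: 6>4.
R1 strictly beats every other strategy against every opponent action, so it is strictly dominant.

R1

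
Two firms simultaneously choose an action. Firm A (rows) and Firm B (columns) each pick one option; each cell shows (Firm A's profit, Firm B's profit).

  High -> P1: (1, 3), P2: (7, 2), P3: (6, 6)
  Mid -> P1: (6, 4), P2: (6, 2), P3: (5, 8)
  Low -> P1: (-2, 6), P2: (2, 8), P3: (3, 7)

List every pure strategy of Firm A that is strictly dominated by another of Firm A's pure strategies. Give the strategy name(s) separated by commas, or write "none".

Low

Nothing dominates High: Mid at P2 (7>6); Low at P1 (1>-2).
Nothing dominates Mid: High at P1 (6>1); Low at P1 (6>-2).
Low: dominated, since High does at least as well everywhere (P1: 1>-2, P2: 7>2, P3: 6>3).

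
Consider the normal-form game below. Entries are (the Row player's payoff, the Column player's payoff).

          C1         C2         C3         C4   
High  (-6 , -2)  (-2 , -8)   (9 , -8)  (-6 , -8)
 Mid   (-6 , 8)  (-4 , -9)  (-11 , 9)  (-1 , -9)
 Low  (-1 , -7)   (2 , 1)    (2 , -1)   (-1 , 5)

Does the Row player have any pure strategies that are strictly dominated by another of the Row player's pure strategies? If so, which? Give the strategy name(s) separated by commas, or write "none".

Nothing dominates High: Mid at C1 (-6=-6); Low at C3 (9>2).
Mid is not dominated — it holds its own against High at C1 (-6=-6); Low at C4 (-1=-1).
Nothing dominates Low: High at C1 (-1>-6); Mid at C1 (-1>-6).

none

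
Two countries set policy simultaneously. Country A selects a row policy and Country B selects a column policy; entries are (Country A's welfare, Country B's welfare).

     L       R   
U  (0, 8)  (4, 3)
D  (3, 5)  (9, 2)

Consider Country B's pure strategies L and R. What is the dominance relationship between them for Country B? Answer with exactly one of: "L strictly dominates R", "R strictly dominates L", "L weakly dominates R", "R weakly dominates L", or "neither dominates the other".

L's payoffs vs R's, by Country A's action — U: 8>3, D: 5>2.
Every comparison favours L, so L strictly dominates R.

L strictly dominates R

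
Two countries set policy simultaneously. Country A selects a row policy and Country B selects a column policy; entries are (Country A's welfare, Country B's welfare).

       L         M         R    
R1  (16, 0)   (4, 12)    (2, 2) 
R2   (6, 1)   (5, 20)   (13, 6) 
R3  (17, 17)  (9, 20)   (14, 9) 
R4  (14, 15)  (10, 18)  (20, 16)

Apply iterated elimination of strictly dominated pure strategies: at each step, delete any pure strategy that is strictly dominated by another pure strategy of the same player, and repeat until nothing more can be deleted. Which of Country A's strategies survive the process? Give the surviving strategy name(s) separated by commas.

R4

Country A's strategy R1 is strictly dominated by R3 (L: 17>16, M: 9>4, R: 14>2) and is removed.
Country A's strategy R2 is strictly dominated by R3 (L: 17>6, M: 9>5, R: 14>13) and is removed.
Country B's strategy L is strictly dominated by M (R3: 20>17, R4: 18>15) and is removed.
Row R3 is eliminated: R4 beats it against every remaining column (M: 10>9, R: 20>14).
For Country B, M strictly dominates R on the remaining rows (R4: 18>16); eliminate R.
Among the remaining strategies, none is strictly dominated by another pure strategy of the same player, so the elimination stops.
Surviving strategies — Country A: {R4}; Country B: {M}.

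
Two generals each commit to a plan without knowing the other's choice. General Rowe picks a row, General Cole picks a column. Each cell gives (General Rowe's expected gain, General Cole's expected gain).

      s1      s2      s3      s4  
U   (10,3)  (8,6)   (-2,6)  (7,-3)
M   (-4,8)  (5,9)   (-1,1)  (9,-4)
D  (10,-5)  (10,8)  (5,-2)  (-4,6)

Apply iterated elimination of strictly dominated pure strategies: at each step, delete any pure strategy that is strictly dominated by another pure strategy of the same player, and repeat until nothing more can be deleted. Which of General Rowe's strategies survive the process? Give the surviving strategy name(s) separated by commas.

Column s1 is eliminated: s2 beats it against every remaining row (U: 6>3, M: 9>8, D: 8>-5).
For General Cole, s2 strictly dominates s4 on the remaining rows (U: 6>-3, M: 9>-4, D: 8>6); eliminate s4.
Row U is eliminated: D beats it against every remaining column (s2: 10>8, s3: 5>-2).
For General Rowe, D strictly dominates M on the remaining columns (s2: 10>5, s3: 5>-1); eliminate M.
For General Cole, s2 strictly dominates s3 on the remaining rows (D: 8>-2); eliminate s3.
Among the remaining strategies, none is strictly dominated by another pure strategy of the same player, so the elimination stops.
Surviving strategies — General Rowe: {D}; General Cole: {s2}.

D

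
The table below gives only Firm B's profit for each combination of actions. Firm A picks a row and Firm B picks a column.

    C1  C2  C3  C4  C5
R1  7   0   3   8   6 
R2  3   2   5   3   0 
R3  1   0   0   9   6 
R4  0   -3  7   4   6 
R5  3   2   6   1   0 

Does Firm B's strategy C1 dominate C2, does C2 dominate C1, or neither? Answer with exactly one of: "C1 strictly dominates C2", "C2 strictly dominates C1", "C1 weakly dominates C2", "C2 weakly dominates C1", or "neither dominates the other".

Compare C1 to C2 across each opponent action: R1: 7>0, R2: 3>2, R3: 1>0, R4: 0>-3, R5: 3>2.
Every comparison favours C1, so C1 strictly dominates C2.

C1 strictly dominates C2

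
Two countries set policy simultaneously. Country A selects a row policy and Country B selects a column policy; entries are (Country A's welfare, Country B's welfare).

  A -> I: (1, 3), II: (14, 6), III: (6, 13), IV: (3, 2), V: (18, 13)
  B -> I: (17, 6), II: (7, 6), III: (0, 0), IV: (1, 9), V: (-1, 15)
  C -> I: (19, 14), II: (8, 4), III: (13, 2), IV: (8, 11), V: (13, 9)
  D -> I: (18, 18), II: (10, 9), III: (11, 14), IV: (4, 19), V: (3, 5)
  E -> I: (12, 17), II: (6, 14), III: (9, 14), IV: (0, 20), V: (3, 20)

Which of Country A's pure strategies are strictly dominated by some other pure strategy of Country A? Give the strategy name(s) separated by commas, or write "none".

B, E

A is not dominated — it holds its own against B at II (14>7); C at II (14>8); D at II (14>10); E at II (14>6).
B: dominated, since C does at least as well everywhere (I: 19>17, II: 8>7, III: 13>0, IV: 8>1, V: 13>-1).
Nothing dominates C: A at I (19>1); B at I (19>17); D at I (19>18); E at I (19>12).
Nothing dominates D: A at I (18>1); B at I (18>17); C at II (10>8); E at I (18>12).
E is strictly dominated by C (I: 19>12, II: 8>6, III: 13>9, IV: 8>0, V: 13>3).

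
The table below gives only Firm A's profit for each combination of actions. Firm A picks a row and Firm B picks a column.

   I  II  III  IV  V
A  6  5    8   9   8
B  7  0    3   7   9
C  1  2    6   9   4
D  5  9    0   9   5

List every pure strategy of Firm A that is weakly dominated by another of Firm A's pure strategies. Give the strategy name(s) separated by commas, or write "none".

Nothing dominates A: B at II (5>0); C at I (6>1); D at I (6>5).
Nothing dominates B: A at I (7>6); C at I (7>1); D at I (7>5).
C is weakly dominated by A (I: 6>1, II: 5>2, III: 8>6, IV: 9=9, V: 8>4).
D is not dominated — it holds its own against A at II (9>5); B at II (9>0); C at I (5>1).

C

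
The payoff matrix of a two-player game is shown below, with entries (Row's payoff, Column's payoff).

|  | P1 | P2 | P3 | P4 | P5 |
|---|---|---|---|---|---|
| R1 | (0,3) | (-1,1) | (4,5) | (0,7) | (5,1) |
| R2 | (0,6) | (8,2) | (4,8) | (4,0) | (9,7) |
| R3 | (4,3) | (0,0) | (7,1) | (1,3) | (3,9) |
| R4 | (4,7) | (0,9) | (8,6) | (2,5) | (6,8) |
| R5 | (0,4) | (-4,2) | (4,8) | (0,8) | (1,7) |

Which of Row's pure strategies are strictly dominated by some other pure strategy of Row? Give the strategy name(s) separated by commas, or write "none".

R1: dominated, since R4 does at least as well everywhere (P1: 4>0, P2: 0>-1, P3: 8>4, P4: 2>0, P5: 6>5).
R2: no other strategy beats it everywhere (R1 at P1 (0=0); R3 at P2 (8>0); R4 at P2 (8>0); R5 at P1 (0=0)).
R3: no other strategy beats it everywhere (R1 at P1 (4>0); R2 at P1 (4>0); R4 at P1 (4=4); R5 at P1 (4>0)).
R4 is not dominated — it holds its own against R1 at P1 (4>0); R2 at P1 (4>0); R3 at P1 (4=4); R5 at P1 (4>0).
R5 is strictly dominated by R3 (P1: 4>0, P2: 0>-4, P3: 7>4, P4: 1>0, P5: 3>1).

R1, R5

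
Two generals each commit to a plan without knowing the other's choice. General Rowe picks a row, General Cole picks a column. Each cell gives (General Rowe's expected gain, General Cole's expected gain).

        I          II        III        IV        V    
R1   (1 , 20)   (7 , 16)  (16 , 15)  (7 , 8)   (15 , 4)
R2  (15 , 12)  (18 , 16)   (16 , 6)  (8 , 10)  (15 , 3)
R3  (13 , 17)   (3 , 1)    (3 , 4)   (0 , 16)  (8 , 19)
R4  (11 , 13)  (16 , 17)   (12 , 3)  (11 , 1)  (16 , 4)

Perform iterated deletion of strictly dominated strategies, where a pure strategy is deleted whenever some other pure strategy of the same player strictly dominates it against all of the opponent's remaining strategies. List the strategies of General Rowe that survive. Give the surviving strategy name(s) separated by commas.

R2

For General Rowe, R2 strictly dominates R3 on the remaining columns (I: 15>13, II: 18>3, III: 16>3, IV: 8>0, V: 15>8); eliminate R3.
Column III is eliminated: I beats it against every remaining row (R1: 20>15, R2: 12>6, R4: 13>3).
For General Rowe, R4 strictly dominates R1 on the remaining columns (I: 11>1, II: 16>7, IV: 11>7, V: 16>15); eliminate R1.
General Cole's strategy I is strictly dominated by II (R2: 16>12, R4: 17>13) and is removed.
General Cole's strategy IV is strictly dominated by II (R2: 16>10, R4: 17>1) and is removed.
General Cole's strategy V is strictly dominated by II (R2: 16>3, R4: 17>4) and is removed.
For General Rowe, R2 strictly dominates R4 on the remaining columns (II: 18>16); eliminate R4.
Among the remaining strategies, none is strictly dominated by another pure strategy of the same player, so the elimination stops.
Surviving strategies — General Rowe: {R2}; General Cole: {II}.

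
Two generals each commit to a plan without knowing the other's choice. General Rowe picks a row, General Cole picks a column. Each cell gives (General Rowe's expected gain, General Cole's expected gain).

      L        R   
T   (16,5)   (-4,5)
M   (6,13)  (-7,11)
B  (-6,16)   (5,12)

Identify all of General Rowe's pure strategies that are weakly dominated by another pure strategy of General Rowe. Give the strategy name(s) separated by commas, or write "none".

Nothing dominates T: M at L (16>6); B at L (16>-6).
T weakly dominates M — L: 16>6, R: -4>-7.
B is not dominated — it holds its own against T at R (5>-4); M at R (5>-7).

M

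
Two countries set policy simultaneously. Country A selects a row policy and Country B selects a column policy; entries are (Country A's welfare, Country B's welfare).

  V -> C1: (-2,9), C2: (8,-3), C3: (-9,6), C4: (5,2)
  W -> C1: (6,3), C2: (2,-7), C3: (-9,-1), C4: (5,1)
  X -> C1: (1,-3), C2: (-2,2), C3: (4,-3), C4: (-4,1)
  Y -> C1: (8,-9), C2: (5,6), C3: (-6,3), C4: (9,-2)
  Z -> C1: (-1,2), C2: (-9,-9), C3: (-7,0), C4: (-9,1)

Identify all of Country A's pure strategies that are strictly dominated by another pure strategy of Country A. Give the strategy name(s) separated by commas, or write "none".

W, Z

Nothing dominates V: W at C2 (8>2); X at C2 (8>-2); Y at C2 (8>5); Z at C2 (8>-9).
W: dominated, since Y does at least as well everywhere (C1: 8>6, C2: 5>2, C3: -6>-9, C4: 9>5).
X is not dominated — it holds its own against V at C1 (1>-2); W at C3 (4>-9); Y at C3 (4>-6); Z at C1 (1>-1).
Y is not dominated — it holds its own against V at C1 (8>-2); W at C1 (8>6); X at C1 (8>1); Z at C1 (8>-1).
Z is strictly dominated by X (C1: 1>-1, C2: -2>-9, C3: 4>-7, C4: -4>-9).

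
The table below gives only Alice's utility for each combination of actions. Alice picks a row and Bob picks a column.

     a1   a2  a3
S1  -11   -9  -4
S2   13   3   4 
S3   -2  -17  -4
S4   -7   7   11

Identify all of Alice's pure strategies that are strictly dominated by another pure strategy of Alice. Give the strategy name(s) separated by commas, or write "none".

S1, S3

S1: dominated, since S2 does at least as well everywhere (a1: 13>-11, a2: 3>-9, a3: 4>-4).
S2 is not dominated — it holds its own against S1 at a1 (13>-11); S3 at a1 (13>-2); S4 at a1 (13>-7).
S3: dominated, since S2 does at least as well everywhere (a1: 13>-2, a2: 3>-17, a3: 4>-4).
S4 is not dominated — it holds its own against S1 at a1 (-7>-11); S2 at a2 (7>3); S3 at a2 (7>-17).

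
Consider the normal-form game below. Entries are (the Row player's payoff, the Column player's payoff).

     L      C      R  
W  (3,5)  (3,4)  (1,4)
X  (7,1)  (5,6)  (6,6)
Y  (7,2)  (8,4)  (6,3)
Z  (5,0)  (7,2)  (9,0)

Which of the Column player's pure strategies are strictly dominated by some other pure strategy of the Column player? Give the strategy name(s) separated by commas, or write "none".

none

Nothing dominates L: C at W (5>4); R at W (5>4).
C: no other strategy beats it everywhere (L at X (6>1); R at W (4=4)).
R is not dominated — it holds its own against L at X (6>1); C at W (4=4).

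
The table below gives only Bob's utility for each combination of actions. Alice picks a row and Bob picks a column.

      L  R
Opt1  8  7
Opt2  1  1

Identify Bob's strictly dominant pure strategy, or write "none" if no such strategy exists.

L fails to dominate R at Opt2 (1=1).
R fails to dominate L at Opt1 (7<8).
No single strategy dominates all the others.

none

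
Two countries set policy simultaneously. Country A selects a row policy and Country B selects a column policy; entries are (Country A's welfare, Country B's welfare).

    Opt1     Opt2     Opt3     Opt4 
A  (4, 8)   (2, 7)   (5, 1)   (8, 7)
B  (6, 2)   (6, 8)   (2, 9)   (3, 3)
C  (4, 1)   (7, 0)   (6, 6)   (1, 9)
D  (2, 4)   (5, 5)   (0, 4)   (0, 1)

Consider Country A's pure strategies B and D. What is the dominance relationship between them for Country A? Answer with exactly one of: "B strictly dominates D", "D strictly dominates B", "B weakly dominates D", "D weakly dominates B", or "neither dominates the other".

B strictly dominates D

Compare B to D across each choice by Country B: Opt1: 6>2, Opt2: 6>5, Opt3: 2>0, Opt4: 3>0.
B gives a strictly higher payoff against each choice by Country B, so B strictly dominates D.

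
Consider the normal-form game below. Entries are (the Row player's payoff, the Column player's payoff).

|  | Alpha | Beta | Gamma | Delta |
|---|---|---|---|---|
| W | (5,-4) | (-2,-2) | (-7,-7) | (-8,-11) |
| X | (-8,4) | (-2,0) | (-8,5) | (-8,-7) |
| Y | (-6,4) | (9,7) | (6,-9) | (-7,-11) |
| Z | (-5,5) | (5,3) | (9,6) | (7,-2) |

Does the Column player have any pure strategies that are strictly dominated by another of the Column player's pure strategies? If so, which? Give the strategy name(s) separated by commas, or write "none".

Delta

Nothing dominates Alpha: Beta at X (4>0); Gamma at W (-4>-7); Delta at W (-4>-11).
Beta: no other strategy beats it everywhere (Alpha at W (-2>-4); Gamma at W (-2>-7); Delta at W (-2>-11)).
Gamma: no other strategy beats it everywhere (Alpha at X (5>4); Beta at X (5>0); Delta at W (-7>-11)).
Alpha strictly dominates Delta — W: -4>-11, X: 4>-7, Y: 4>-11, Z: 5>-2.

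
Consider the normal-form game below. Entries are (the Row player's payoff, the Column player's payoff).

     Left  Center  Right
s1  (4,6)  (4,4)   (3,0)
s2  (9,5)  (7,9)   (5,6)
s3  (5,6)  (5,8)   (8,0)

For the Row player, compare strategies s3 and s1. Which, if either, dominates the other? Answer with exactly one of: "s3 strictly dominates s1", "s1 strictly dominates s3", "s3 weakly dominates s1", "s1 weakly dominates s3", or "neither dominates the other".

s3 strictly dominates s1

Compare s3 to s1 across each opponent action: Left: 5>4, Center: 5>4, Right: 8>3.
Every comparison favours s3, so s3 strictly dominates s1.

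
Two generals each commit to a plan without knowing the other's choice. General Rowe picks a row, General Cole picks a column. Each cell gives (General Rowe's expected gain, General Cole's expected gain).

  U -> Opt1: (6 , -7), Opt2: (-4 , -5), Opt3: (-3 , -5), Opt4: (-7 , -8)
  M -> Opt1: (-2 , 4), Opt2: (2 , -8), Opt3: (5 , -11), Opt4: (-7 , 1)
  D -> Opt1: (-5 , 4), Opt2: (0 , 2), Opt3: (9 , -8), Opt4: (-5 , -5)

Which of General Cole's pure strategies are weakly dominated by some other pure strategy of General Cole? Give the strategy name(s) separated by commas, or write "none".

Nothing dominates Opt1: Opt2 at M (4>-8); Opt3 at M (4>-11); Opt4 at U (-7>-8).
Nothing dominates Opt2: Opt1 at U (-5>-7); Opt3 at M (-8>-11); Opt4 at U (-5>-8).
Opt3 is weakly dominated by Opt2 (U: -5=-5, M: -8>-11, D: 2>-8).
Opt4: dominated, since Opt1 does at least as well everywhere (U: -7>-8, M: 4>1, D: 4>-5).

Opt3, Opt4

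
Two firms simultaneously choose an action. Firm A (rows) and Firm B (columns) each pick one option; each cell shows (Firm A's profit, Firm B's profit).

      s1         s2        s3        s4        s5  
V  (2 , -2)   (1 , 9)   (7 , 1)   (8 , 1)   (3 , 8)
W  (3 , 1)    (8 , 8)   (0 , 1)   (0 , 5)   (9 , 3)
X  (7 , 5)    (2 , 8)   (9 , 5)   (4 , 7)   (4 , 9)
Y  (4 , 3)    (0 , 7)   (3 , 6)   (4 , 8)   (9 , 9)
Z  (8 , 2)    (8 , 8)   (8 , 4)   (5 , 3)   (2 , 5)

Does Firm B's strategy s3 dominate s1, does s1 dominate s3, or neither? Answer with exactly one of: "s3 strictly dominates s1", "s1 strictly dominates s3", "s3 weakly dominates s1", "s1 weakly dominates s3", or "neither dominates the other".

s3's payoffs vs s1's, by Firm A's action — V: 1>-2, W: 1=1, X: 5=5, Y: 6>3, Z: 4>2.
s3 is at least as good everywhere and strictly better somewhere (tied only at W, X), so s3 weakly but not strictly dominates s1.

s3 weakly dominates s1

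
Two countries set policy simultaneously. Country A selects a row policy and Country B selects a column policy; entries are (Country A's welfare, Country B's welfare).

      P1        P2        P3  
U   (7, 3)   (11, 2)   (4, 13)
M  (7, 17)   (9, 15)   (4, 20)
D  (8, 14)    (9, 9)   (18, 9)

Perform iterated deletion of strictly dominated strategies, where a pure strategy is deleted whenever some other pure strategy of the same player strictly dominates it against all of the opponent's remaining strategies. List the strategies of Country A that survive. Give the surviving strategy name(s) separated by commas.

D

Column P2 is eliminated: P1 beats it against every remaining row (U: 3>2, M: 17>15, D: 14>9).
For Country A, D strictly dominates U on the remaining columns (P1: 8>7, P3: 18>4); eliminate U.
For Country A, D strictly dominates M on the remaining columns (P1: 8>7, P3: 18>4); eliminate M.
Column P3 is eliminated: P1 beats it against every remaining row (D: 14>9).
Among the remaining strategies, none is strictly dominated by another pure strategy of the same player, so the elimination stops.
Surviving strategies — Country A: {D}; Country B: {P1}.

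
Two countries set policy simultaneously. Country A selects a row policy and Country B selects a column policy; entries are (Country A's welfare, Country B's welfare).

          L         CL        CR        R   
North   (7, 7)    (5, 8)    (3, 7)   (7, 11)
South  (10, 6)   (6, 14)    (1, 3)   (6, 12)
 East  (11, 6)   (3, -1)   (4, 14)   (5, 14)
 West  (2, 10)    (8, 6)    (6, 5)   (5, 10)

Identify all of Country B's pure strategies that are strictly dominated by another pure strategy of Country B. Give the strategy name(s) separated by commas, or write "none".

none

Nothing dominates L: CL at East (6>-1); CR at North (7=7); R at West (10=10).
CL: no other strategy beats it everywhere (L at North (8>7); CR at North (8>7); R at South (14>12)).
CR is not dominated — it holds its own against L at North (7=7); CL at East (14>-1); R at East (14=14).
R is not dominated — it holds its own against L at North (11>7); CL at North (11>8); CR at North (11>7).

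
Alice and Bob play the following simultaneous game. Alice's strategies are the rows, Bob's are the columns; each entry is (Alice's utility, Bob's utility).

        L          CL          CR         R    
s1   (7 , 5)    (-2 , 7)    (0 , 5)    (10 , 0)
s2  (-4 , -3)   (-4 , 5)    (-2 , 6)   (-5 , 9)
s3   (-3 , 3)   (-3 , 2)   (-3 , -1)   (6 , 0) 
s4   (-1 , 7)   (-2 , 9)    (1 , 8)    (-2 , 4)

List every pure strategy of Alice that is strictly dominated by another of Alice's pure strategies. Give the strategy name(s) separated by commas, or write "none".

s2, s3

Nothing dominates s1: s2 at L (7>-4); s3 at L (7>-3); s4 at L (7>-1).
s2: dominated, since s1 does at least as well everywhere (L: 7>-4, CL: -2>-4, CR: 0>-2, R: 10>-5).
s3 is strictly dominated by s1 (L: 7>-3, CL: -2>-3, CR: 0>-3, R: 10>6).
s4 is not dominated — it holds its own against s1 at CL (-2=-2); s2 at L (-1>-4); s3 at L (-1>-3).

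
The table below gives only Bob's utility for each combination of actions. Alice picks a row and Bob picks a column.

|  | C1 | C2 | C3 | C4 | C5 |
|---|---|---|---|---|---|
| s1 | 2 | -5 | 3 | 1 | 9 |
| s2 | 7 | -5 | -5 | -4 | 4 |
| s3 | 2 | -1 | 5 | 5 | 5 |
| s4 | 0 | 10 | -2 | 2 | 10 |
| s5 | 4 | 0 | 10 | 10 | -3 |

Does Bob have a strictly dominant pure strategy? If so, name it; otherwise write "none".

none

C1 fails to dominate C2 at s4 (0<10).
C2 fails to dominate C1 at s1 (-5<2).
C3 fails to dominate C1 at s2 (-5<7).
C4 fails to dominate C1 at s1 (1<2).
C5 fails to dominate C1 at s2 (4<7).
No single strategy dominates all the others.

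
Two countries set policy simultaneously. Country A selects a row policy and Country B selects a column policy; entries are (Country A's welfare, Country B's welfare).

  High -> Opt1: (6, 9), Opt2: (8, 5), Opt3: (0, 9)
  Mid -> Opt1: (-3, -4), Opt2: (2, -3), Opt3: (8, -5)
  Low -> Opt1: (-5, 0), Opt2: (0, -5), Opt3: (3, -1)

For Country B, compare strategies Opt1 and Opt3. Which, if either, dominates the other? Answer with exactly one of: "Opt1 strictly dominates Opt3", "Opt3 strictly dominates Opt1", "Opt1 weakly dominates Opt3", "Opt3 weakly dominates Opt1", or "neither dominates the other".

Opt1 weakly dominates Opt3

Opt1's payoffs vs Opt3's, by Country A's action — High: 9=9, Mid: -4>-5, Low: 0>-1.
Opt1 is at least as good everywhere and strictly better somewhere (tied only at High), so Opt1 weakly but not strictly dominates Opt3.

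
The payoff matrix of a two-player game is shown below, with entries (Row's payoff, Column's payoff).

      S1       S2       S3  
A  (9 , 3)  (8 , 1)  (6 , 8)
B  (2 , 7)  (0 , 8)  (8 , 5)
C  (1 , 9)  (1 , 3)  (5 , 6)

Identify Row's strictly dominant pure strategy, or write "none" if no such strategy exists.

A fails to dominate B at S3 (6<8).
B fails to dominate A at S1 (2<9).
C fails to dominate A at S1 (1<9).
No single strategy dominates all the others.

none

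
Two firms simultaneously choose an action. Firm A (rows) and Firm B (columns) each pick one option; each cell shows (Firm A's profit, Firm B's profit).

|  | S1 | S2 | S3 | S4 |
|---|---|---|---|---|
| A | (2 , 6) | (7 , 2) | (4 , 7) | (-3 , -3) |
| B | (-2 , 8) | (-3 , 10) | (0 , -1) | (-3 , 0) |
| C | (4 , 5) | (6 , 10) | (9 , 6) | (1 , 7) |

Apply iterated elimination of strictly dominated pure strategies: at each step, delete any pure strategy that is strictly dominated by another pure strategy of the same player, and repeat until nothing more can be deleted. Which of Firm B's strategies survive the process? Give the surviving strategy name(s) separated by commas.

S2, S3

For Firm A, C strictly dominates B on the remaining columns (S1: 4>-2, S2: 6>-3, S3: 9>0, S4: 1>-3); eliminate B.
For Firm B, S3 strictly dominates S1 on the remaining rows (A: 7>6, C: 6>5); eliminate S1.
For Firm B, S2 strictly dominates S4 on the remaining rows (A: 2>-3, C: 10>7); eliminate S4.
Among the remaining strategies, none is strictly dominated by another pure strategy of the same player, so the elimination stops.
Surviving strategies — Firm A: {A, C}; Firm B: {S2, S3}.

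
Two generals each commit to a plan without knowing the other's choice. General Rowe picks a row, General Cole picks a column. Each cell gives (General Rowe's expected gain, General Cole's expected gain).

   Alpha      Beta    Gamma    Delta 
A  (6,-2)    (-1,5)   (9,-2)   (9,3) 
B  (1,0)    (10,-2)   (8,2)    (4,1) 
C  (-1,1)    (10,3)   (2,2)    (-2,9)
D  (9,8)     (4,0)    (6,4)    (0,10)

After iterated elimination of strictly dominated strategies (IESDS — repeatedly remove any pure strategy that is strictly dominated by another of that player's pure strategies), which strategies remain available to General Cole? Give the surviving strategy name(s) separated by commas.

General Cole's strategy Alpha is strictly dominated by Delta (A: 3>-2, B: 1>0, C: 9>1, D: 10>8) and is removed.
General Rowe's strategy D is strictly dominated by B (Beta: 10>4, Gamma: 8>6, Delta: 4>0) and is removed.
Among the remaining strategies, none is strictly dominated by another pure strategy of the same player, so the elimination stops.
Surviving strategies — General Rowe: {A, B, C}; General Cole: {Beta, Gamma, Delta}.

Beta, Gamma, Delta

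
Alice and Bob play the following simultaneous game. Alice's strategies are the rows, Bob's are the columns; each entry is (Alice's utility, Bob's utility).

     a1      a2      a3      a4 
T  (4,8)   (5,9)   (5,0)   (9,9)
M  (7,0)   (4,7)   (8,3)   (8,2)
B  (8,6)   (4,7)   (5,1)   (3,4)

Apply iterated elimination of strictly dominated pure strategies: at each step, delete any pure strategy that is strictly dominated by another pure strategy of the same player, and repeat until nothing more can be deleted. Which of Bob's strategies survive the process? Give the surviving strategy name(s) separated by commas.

Bob's strategy a1 is strictly dominated by a2 (T: 9>8, M: 7>0, B: 7>6) and is removed.
Bob's strategy a3 is strictly dominated by a2 (T: 9>0, M: 7>3, B: 7>1) and is removed.
Alice's strategy M is strictly dominated by T (a2: 5>4, a4: 9>8) and is removed.
Alice's strategy B is strictly dominated by T (a2: 5>4, a4: 9>3) and is removed.
Among the remaining strategies, none is strictly dominated by another pure strategy of the same player, so the elimination stops.
Surviving strategies — Alice: {T}; Bob: {a2, a4}.

a2, a4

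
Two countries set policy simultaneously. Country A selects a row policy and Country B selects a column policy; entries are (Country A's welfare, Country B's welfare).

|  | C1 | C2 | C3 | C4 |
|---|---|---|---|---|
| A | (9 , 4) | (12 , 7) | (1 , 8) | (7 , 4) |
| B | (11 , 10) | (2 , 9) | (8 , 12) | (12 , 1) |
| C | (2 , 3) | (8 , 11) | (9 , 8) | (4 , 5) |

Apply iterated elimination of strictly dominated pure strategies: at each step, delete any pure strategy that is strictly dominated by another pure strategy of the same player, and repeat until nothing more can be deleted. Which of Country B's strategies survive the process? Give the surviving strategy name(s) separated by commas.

C2, C3

For Country B, C3 strictly dominates C1 on the remaining rows (A: 8>4, B: 12>10, C: 8>3); eliminate C1.
Column C4 is eliminated: C2 beats it against every remaining row (A: 7>4, B: 9>1, C: 11>5).
For Country A, C strictly dominates B on the remaining columns (C2: 8>2, C3: 9>8); eliminate B.
Among the remaining strategies, none is strictly dominated by another pure strategy of the same player, so the elimination stops.
Surviving strategies — Country A: {A, C}; Country B: {C2, C3}.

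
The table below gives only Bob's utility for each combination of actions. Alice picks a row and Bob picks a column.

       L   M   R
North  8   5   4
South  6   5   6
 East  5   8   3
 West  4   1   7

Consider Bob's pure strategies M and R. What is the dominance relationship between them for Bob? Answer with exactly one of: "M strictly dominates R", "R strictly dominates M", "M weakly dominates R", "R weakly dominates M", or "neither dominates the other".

M's payoffs vs R's, by Alice's action — North: 5>4, South: 5<6, East: 8>3, West: 1<7.
M does better at North, East but worse at South, West; neither strategy dominates the other.

neither dominates the other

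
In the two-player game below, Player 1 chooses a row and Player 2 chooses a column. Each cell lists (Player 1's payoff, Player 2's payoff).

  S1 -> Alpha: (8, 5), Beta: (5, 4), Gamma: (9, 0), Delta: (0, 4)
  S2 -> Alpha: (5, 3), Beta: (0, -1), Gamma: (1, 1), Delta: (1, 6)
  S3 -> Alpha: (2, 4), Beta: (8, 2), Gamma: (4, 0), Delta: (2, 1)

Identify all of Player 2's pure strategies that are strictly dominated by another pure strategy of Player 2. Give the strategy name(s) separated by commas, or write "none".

Alpha: no other strategy beats it everywhere (Beta at S1 (5>4); Gamma at S1 (5>0); Delta at S1 (5>4)).
Beta is strictly dominated by Alpha (S1: 5>4, S2: 3>-1, S3: 4>2).
Gamma: dominated, since Alpha does at least as well everywhere (S1: 5>0, S2: 3>1, S3: 4>0).
Delta: no other strategy beats it everywhere (Alpha at S2 (6>3); Beta at S1 (4=4); Gamma at S1 (4>0)).

Beta, Gamma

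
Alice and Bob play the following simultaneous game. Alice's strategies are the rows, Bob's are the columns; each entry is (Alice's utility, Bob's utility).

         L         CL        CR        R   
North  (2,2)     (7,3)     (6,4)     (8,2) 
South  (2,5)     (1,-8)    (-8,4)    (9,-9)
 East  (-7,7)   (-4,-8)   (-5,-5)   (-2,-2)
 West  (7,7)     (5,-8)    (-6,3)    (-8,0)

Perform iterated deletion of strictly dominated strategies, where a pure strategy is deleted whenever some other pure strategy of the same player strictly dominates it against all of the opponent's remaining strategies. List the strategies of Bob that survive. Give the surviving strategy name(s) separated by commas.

For Alice, North strictly dominates East on the remaining columns (L: 2>-7, CL: 7>-4, CR: 6>-5, R: 8>-2); eliminate East.
Column CL is eliminated: CR beats it against every remaining row (North: 4>3, South: 4>-8, West: 3>-8).
Column R is eliminated: CR beats it against every remaining row (North: 4>2, South: 4>-9, West: 3>0).
Row South is eliminated: West beats it against every remaining column (L: 7>2, CR: -6>-8).
Among the remaining strategies, none is strictly dominated by another pure strategy of the same player, so the elimination stops.
Surviving strategies — Alice: {North, West}; Bob: {L, CR}.

L, CR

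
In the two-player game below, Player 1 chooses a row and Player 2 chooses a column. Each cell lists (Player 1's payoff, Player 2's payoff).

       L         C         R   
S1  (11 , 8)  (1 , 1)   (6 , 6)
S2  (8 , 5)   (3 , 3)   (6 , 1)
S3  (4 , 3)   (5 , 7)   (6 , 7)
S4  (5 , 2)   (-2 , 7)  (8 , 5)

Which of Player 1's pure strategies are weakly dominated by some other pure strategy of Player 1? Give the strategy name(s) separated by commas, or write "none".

S1: no other strategy beats it everywhere (S2 at L (11>8); S3 at L (11>4); S4 at L (11>5)).
S2: no other strategy beats it everywhere (S1 at C (3>1); S3 at L (8>4); S4 at L (8>5)).
Nothing dominates S3: S1 at C (5>1); S2 at C (5>3); S4 at C (5>-2).
S4 is not dominated — it holds its own against S1 at R (8>6); S2 at R (8>6); S3 at L (5>4).

none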